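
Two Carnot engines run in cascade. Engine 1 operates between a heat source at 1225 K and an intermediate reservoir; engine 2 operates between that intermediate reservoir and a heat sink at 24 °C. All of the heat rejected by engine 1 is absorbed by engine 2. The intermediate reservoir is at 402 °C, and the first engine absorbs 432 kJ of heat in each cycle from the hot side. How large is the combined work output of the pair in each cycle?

T_C = 24 °C → 24 + 273.15 = 297.15 K.
Two reversible stages in series are equivalent to a single Carnot engine between T_H and T_C, so η_total = 1 − T_C/T_H = 1 − 297.15/1225.00 = 0.7574.
W_total = η_total · Q_H = 0.7574 × 432 = 327.2 kJ.

W_total ≈ 327.2 kJ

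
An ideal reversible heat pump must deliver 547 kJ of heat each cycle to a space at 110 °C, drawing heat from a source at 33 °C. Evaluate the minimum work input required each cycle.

T_H = 110 °C → 110 + 273.15 = 383.15 K.
T_C = 33 °C → 33 + 273.15 = 306.15 K.
The Carnot heat-pump COP is COP_HP = T_H/(T_H − T_C) = 383.15/77.00 = 4.9760.
W = Q_H/COP_HP = 547/4.9760 = 110 kJ.

W_in ≈ 110 kJ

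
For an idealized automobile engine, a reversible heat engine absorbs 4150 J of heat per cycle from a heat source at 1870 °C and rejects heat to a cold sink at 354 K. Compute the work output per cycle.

W ≈ 3465 J

T_H = 1870 °C → 1870 + 273.15 = 2143.15 K.
For a reversible engine, η = 1 − T_C/T_H = 1 − 354.00/2143.15 = 0.8348.
W = η·Q_H = 0.8348 × 4150 = 3465 J.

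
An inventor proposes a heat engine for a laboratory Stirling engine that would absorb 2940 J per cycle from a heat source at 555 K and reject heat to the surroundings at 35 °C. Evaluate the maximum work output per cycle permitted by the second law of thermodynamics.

T_C = 35 °C → 35 + 273.15 = 308.15 K.
The upper bound on efficiency is η_max = 1 − T_C/T_H = 1 − 308.15/555.00 = 0.4448.
W_max = η_max · Q_H = 0.4448 × 2940 = 1310 J.

W_max ≈ 1310 J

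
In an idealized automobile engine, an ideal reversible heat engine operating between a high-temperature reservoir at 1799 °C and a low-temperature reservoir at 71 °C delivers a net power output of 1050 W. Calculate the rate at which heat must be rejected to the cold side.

Q̇_C ≈ 209 W

T_H = 1799 °C → 1799 + 273.15 = 2072.15 K.
T_C = 71 °C → 71 + 273.15 = 344.15 K.
Carnot efficiency: η = 1 − T_C/T_H = 1 − 344.15/2072.15 = 0.8339.
Since Q_C/Q_H = T_C/T_H and Q_H = W/η, Q_C = W·T_C/(T_H − T_C) = 1050 × 344.15/1728.00 = 209 W.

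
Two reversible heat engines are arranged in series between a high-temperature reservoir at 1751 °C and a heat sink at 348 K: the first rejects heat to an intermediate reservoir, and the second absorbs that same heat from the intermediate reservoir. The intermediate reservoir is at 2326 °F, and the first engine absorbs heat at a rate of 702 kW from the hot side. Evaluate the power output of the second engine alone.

Ẇ₂ ≈ 416 kW

T_H = 1751 °C → 1751 + 273.15 = 2024.15 K.
T_m = 2326 °F → (2326 − 32) × 5/9 = 1274.44 °C = 1547.59 K.
Heat entering the second stage: Q_m = Q_H·(T_m/T_H) = 702 × 1547.59/2024.15 = 537 kW.
Second-stage efficiency η₂ = 1 − T_C/T_m = 1 − 348.00/1547.59 = 0.7751, so W₂ = η₂·Q_m = 416 kW.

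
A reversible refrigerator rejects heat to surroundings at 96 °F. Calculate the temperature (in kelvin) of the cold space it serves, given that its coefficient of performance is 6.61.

T_C ≈ 268 K

T_H = 96 °F → (96 − 32) × 5/9 = 35.56 °C = 308.71 K.
COP_R = T_C/(T_H − T_C) ⇒ T_C = T_H·COP_R/(1 + COP_R) = 308.71 × 6.61/(1 + 6.61) = 268 K.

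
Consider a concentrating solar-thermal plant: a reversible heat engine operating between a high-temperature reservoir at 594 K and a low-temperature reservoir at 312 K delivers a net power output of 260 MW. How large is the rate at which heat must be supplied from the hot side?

Q̇_H ≈ 548 MW

For a reversible engine, η = 1 − T_C/T_H = 1 − 312.00/594.00 = 0.4747.
Q_H = W/η = 260/0.4747 = 548 MW.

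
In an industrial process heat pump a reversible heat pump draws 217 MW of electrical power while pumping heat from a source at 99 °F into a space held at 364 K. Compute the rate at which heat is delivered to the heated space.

T_C = 99 °F → (99 − 32) × 5/9 = 37.22 °C = 310.37 K.
The Carnot heat-pump COP is COP_HP = T_H/(T_H − T_C) = 364.00/53.63 = 6.7875.
Q_H = COP_HP · W = 6.7875 × 217 = 1470 MW.

Q̇_H ≈ 1470 MW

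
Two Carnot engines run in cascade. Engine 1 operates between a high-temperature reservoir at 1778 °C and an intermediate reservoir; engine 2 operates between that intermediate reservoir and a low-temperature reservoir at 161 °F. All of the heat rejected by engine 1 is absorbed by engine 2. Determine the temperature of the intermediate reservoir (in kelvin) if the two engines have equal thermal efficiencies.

T_m ≈ 841 K

T_H = 1778 °C → 1778 + 273.15 = 2051.15 K.
T_C = 161 °F → (161 − 32) × 5/9 = 71.67 °C = 344.82 K.
Equal efficiencies require 1 − T_m/T_H = 1 − T_C/T_m, i.e. T_m/T_H = T_C/T_m, so T_m = √(T_H·T_C) = √(2051.15 × 344.82) = 841 K.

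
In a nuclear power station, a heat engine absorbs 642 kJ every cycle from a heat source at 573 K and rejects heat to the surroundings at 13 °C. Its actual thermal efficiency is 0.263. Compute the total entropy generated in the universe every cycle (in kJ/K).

T_C = 13 °C → 13 + 273.15 = 286.15 K.
W = η·Q_H = 0.263 × 642 = 168.8 kJ, so Q_C = Q_H − W = 473.2 kJ.
Entropy balance on the reservoirs: −Q_H/T_H = -1.120 kJ/K, +Q_C/T_C = 1.654 kJ/K.
ΔS_univ = −Q_H/T_H + Q_C/T_C = 0.533 kJ/K (> 0, since η = 0.263 < η_Carnot = 0.501).

ΔS_univ ≈ 0.533 kJ/K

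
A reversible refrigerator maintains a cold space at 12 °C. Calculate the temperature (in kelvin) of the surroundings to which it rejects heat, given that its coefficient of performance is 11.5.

T_C = 12 °C → 12 + 273.15 = 285.15 K.
COP_R = T_C/(T_H − T_C) ⇒ T_H = T_C·(1 + 1/COP_R) = 285.15 × (1 + 1/11.5) = 310 K.

T_H ≈ 310 K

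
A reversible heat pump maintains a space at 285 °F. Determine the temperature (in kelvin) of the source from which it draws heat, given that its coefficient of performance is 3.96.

T_H = 285 °F → (285 − 32) × 5/9 = 140.56 °C = 413.71 K.
COP_HP = T_H/(T_H − T_C) ⇒ T_C = T_H·(COP_HP − 1)/COP_HP = 413.71 × (3.96 − 1)/3.96 = 309 K.

T_C ≈ 309 K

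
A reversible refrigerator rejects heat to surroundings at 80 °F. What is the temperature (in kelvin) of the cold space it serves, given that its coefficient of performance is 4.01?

T_C ≈ 240 K

T_H = 80 °F → (80 − 32) × 5/9 = 26.67 °C = 299.82 K.
COP_R = T_C/(T_H − T_C) ⇒ T_C = T_H·COP_R/(1 + COP_R) = 299.82 × 4.01/(1 + 4.01) = 240 K.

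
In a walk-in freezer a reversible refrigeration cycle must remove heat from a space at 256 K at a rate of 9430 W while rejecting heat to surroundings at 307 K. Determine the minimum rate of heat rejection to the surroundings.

Q̇_H ≈ 11300 W

For a reversible cycle Q_H/Q_C = T_H/T_C, so Q_H = Q_C·T_H/T_C = 9430 × 307.00/256.00 = 11300 W.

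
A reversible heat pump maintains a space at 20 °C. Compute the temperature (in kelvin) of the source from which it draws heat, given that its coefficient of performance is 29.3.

T_C ≈ 283 K

T_H = 20 °C → 20 + 273.15 = 293.15 K.
COP_HP = T_H/(T_H − T_C) ⇒ T_C = T_H·(COP_HP − 1)/COP_HP = 293.15 × (29.3 − 1)/29.3 = 283 K.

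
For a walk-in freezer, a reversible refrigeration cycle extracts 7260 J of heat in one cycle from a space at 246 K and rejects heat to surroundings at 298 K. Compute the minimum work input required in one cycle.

W_in ≈ 1535 J

For a reversible refrigerator, COP_R = T_C/(T_H − T_C) = 246.00/52.00 = 4.7308.
W = Q_C/COP_R = 7260/4.7308 = 1535 J.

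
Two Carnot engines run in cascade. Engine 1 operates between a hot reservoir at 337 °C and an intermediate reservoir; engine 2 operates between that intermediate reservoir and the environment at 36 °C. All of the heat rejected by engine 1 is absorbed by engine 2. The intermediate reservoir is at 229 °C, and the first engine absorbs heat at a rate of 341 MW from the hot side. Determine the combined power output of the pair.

Ẇ_total ≈ 168 MW

T_H = 337 °C → 337 + 273.15 = 610.15 K.
T_C = 36 °C → 36 + 273.15 = 309.15 K.
Two reversible stages in series are equivalent to a single Carnot engine between T_H and T_C, so η_total = 1 − T_C/T_H = 1 − 309.15/610.15 = 0.4933.
W_total = η_total · Q_H = 0.4933 × 341 = 168 MW.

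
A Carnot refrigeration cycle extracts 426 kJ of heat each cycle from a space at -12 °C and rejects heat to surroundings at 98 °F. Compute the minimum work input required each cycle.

W_in ≈ 79.4 kJ

T_H = 98 °F → (98 − 32) × 5/9 = 36.67 °C = 309.82 K.
T_C = -12 °C → -12 + 273.15 = 261.15 K.
For a reversible refrigerator, COP_R = T_C/(T_H − T_C) = 261.15/48.67 = 5.3661.
W = Q_C/COP_R = 426/5.3661 = 79.4 kJ.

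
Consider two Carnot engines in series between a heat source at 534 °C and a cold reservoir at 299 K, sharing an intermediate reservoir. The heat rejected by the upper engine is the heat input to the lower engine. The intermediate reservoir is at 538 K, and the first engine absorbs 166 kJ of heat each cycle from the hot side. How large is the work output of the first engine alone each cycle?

W₁ ≈ 55.35 kJ

T_H = 534 °C → 534 + 273.15 = 807.15 K.
First-stage efficiency η₁ = 1 − T_m/T_H = 1 − 538.00/807.15 = 0.3335.
W₁ = η₁·Q_H = 0.3335 × 166 = 55.35 kJ.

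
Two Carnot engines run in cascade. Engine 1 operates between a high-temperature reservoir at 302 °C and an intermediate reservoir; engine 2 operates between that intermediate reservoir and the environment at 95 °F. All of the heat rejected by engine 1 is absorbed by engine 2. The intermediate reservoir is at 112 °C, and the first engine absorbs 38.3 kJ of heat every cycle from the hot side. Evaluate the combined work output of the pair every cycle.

T_H = 302 °C → 302 + 273.15 = 575.15 K.
T_C = 95 °F → (95 − 32) × 5/9 = 35.00 °C = 308.15 K.
Two reversible stages in series are equivalent to a single Carnot engine between T_H and T_C, so η_total = 1 − T_C/T_H = 1 − 308.15/575.15 = 0.4642.
W_total = η_total · Q_H = 0.4642 × 38.3 = 17.78 kJ.

W_total ≈ 17.78 kJ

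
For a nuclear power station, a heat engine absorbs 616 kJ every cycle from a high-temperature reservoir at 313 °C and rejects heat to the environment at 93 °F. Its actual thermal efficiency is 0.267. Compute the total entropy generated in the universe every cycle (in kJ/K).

T_H = 313 °C → 313 + 273.15 = 586.15 K.
T_C = 93 °F → (93 − 32) × 5/9 = 33.89 °C = 307.04 K.
W = η·Q_H = 0.267 × 616 = 164.5 kJ, so Q_C = Q_H − W = 451.5 kJ.
The hot reservoir loses entropy Q_H/T_H = 616/586.15 = 1.051 kJ/K; the cold reservoir gains Q_C/T_C = 451.5/307.04 = 1.471 kJ/K.
ΔS_univ = −Q_H/T_H + Q_C/T_C = 0.420 kJ/K (> 0, since η = 0.267 < η_Carnot = 0.476).

ΔS_univ ≈ 0.420 kJ/K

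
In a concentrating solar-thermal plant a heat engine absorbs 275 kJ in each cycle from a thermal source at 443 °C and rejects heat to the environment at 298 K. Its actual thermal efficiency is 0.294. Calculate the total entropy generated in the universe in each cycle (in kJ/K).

T_H = 443 °C → 443 + 273.15 = 716.15 K.
W = η·Q_H = 0.294 × 275 = 80.85 kJ, so Q_C = Q_H − W = 194.2 kJ.
Entropy balance on the reservoirs: −Q_H/T_H = -0.3840 kJ/K, +Q_C/T_C = 0.6515 kJ/K.
ΔS_univ = −Q_H/T_H + Q_C/T_C = 0.2675 kJ/K (> 0, since η = 0.294 < η_Carnot = 0.584).

ΔS_univ ≈ 0.2675 kJ/K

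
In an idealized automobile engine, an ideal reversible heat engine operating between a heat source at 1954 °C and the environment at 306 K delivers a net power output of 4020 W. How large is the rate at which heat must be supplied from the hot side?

Q̇_H ≈ 4660 W

T_H = 1954 °C → 1954 + 273.15 = 2227.15 K.
Since the cycle is reversible, η = 1 − T_C/T_H = 1 − 306.00/2227.15 = 0.8626.
Q_H = W/η = 4020/0.8626 = 4660 W.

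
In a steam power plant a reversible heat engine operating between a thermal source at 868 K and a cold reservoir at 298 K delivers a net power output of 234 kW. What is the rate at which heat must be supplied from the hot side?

Since the cycle is reversible, η = 1 − T_C/T_H = 1 − 298.00/868.00 = 0.6567.
Q_H = W/η = 234/0.6567 = 356 kW.

Q̇_H ≈ 356 kW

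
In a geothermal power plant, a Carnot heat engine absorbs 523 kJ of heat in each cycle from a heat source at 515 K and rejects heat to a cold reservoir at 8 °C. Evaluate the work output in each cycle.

W ≈ 237 kJ

T_C = 8 °C → 8 + 273.15 = 281.15 K.
For a reversible engine, η = 1 − T_C/T_H = 1 − 281.15/515.00 = 0.4541.
W = η·Q_H = 0.4541 × 523 = 237 kJ.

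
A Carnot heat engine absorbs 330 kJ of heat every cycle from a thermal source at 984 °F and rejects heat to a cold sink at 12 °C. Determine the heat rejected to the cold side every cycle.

T_H = 984 °F → (984 − 32) × 5/9 = 528.89 °C = 802.04 K.
T_C = 12 °C → 12 + 273.15 = 285.15 K.
For a reversible engine, η = 1 − T_C/T_H = 1 − 285.15/802.04 = 0.6445.
For a reversible cycle Q_C/Q_H = T_C/T_H, so Q_C = 330 × 285.15/802.04 = 117 kJ.

Q_C ≈ 117 kJ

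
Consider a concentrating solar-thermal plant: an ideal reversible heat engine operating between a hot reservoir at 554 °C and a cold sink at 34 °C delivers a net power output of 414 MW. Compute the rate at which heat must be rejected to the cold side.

Q̇_C ≈ 245 MW

T_H = 554 °C → 554 + 273.15 = 827.15 K.
T_C = 34 °C → 34 + 273.15 = 307.15 K.
η_rev = 1 − T_C/T_H = 1 − 307.15/827.15 = 0.6287.
Since Q_C/Q_H = T_C/T_H and Q_H = W/η, Q_C = W·T_C/(T_H − T_C) = 414 × 307.15/520.00 = 245 MW.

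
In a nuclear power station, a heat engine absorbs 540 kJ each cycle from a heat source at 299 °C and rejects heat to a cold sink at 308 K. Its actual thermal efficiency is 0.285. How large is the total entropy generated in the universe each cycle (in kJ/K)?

T_H = 299 °C → 299 + 273.15 = 572.15 K.
W = η·Q_H = 0.285 × 540 = 153.9 kJ, so Q_C = Q_H − W = 386.1 kJ.
Reservoir entropy changes: ΔS_H = −Q_H/T_H = −540/572.15 = -0.9438 kJ/K and ΔS_C = +Q_C/T_C = 386.1/308.00 = 1.254 kJ/K.
ΔS_univ = −Q_H/T_H + Q_C/T_C = 0.310 kJ/K (> 0, since η = 0.285 < η_Carnot = 0.462).

ΔS_univ ≈ 0.310 kJ/K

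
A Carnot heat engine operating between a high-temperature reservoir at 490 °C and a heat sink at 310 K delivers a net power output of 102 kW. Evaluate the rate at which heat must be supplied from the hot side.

Q̇_H ≈ 172 kW

T_H = 490 °C → 490 + 273.15 = 763.15 K.
Since the cycle is reversible, η = 1 − T_C/T_H = 1 − 310.00/763.15 = 0.5938.
Q_H = W/η = 102/0.5938 = 172 kW.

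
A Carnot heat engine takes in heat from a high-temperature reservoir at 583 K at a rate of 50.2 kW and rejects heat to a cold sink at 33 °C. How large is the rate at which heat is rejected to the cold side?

Q̇_C ≈ 26.4 kW

T_C = 33 °C → 33 + 273.15 = 306.15 K.
η_rev = 1 − T_C/T_H = 1 − 306.15/583.00 = 0.4749.
For a reversible cycle Q_C/Q_H = T_C/T_H, so Q_C = 50.2 × 306.15/583.00 = 26.4 kW.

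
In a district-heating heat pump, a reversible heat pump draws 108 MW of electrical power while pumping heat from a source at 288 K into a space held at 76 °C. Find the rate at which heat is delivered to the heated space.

Q̇_H ≈ 616.7 MW

T_H = 76 °C → 76 + 273.15 = 349.15 K.
Reversible heating COP: COP_HP = T_H/(T_H − T_C) = 349.15/61.15 = 5.7097.
Q_H = COP_HP · W = 5.7097 × 108 = 616.7 MW.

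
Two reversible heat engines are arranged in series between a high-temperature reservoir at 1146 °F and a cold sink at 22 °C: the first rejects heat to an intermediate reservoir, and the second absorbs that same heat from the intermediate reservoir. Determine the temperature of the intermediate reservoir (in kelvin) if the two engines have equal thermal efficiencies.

T_H = 1146 °F → (1146 − 32) × 5/9 = 618.89 °C = 892.04 K.
T_C = 22 °C → 22 + 273.15 = 295.15 K.
Equal efficiencies require 1 − T_m/T_H = 1 − T_C/T_m, i.e. T_m/T_H = T_C/T_m, so T_m = √(T_H·T_C) = √(892.04 × 295.15) = 513 K.

T_m ≈ 513 K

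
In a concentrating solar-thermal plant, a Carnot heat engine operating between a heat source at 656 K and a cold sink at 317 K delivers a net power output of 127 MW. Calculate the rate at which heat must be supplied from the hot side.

Q̇_H ≈ 246 MW

η_rev = 1 − T_C/T_H = 1 − 317.00/656.00 = 0.5168.
Q_H = W/η = 127/0.5168 = 246 MW.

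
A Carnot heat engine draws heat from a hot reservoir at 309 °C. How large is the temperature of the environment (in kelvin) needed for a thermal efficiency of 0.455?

T_C ≈ 317.3 K

T_H = 309 °C → 309 + 273.15 = 582.15 K.
From η = 1 − T_C/T_H, T_C = T_H·(1 − η) = 582.15 × (1 − 0.455) = 317.3 K.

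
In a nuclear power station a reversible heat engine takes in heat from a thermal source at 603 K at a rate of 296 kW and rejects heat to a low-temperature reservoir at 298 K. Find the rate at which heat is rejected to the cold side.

Q̇_C ≈ 146.3 kW

η_rev = 1 − T_C/T_H = 1 − 298.00/603.00 = 0.5058.
For a reversible cycle Q_C/Q_H = T_C/T_H, so Q_C = 296 × 298.00/603.00 = 146.3 kW.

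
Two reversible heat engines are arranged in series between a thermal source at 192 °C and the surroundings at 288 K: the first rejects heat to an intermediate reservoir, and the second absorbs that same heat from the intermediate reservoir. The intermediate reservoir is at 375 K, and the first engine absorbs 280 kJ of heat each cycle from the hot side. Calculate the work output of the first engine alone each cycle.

T_H = 192 °C → 192 + 273.15 = 465.15 K.
First-stage efficiency η₁ = 1 − T_m/T_H = 1 − 375.00/465.15 = 0.1938.
W₁ = η₁·Q_H = 0.1938 × 280 = 54.27 kJ.

W₁ ≈ 54.27 kJ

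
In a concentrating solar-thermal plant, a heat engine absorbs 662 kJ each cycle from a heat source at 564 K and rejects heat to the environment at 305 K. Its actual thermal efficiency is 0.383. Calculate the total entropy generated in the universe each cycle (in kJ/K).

W = η·Q_H = 0.383 × 662 = 253.5 kJ, so Q_C = Q_H − W = 408.5 kJ.
Reservoir entropy changes: ΔS_H = −Q_H/T_H = −662/564.00 = -1.174 kJ/K and ΔS_C = +Q_C/T_C = 408.5/305.00 = 1.339 kJ/K.
ΔS_univ = −Q_H/T_H + Q_C/T_C = 0.1654 kJ/K (> 0, since η = 0.383 < η_Carnot = 0.459).

ΔS_univ ≈ 0.1654 kJ/K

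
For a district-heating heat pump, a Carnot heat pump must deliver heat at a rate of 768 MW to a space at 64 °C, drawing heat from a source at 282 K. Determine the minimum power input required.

T_H = 64 °C → 64 + 273.15 = 337.15 K.
For a reversible heat pump, COP_HP = T_H/(T_H − T_C) = 337.15/55.15 = 6.1133.
W = Q_H/COP_HP = 768/6.1133 = 126 MW.

Ẇ_in ≈ 126 MW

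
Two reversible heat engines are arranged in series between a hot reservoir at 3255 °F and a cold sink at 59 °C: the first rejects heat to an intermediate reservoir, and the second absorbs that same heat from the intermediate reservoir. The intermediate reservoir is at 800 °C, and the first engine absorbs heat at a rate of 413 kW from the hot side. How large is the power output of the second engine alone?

Ẇ₂ ≈ 148 kW

T_H = 3255 °F → (3255 − 32) × 5/9 = 1790.56 °C = 2063.71 K.
T_C = 59 °C → 59 + 273.15 = 332.15 K.
T_m = 800 °C → 800 + 273.15 = 1073.15 K.
Heat entering the second stage: Q_m = Q_H·(T_m/T_H) = 413 × 1073.15/2063.71 = 215 kW.
Second-stage efficiency η₂ = 1 − T_C/T_m = 1 − 332.15/1073.15 = 0.6905, so W₂ = η₂·Q_m = 148 kW.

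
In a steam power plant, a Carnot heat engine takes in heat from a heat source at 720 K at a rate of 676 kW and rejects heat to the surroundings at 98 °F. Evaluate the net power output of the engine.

T_C = 98 °F → (98 − 32) × 5/9 = 36.67 °C = 309.82 K.
The Carnot efficiency is η = 1 − T_C/T_H = 1 − 309.82/720.00 = 0.5697.
W = η·Q_H = 0.5697 × 676 = 385 kW.

Ẇ ≈ 385 kW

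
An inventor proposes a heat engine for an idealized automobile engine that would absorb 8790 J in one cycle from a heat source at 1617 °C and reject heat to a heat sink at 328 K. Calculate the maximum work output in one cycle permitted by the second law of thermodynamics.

W_max ≈ 7260 J

T_H = 1617 °C → 1617 + 273.15 = 1890.15 K.
The second-law ceiling is the Carnot efficiency, η_max = 1 − T_C/T_H = 1 − 328.00/1890.15 = 0.8265.
W_max = η_max · Q_H = 0.8265 × 8790 = 7260 J.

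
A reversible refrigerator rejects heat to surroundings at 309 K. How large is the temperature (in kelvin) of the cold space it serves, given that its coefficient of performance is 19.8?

T_C ≈ 294 K

COP_R = T_C/(T_H − T_C) ⇒ T_C = T_H·COP_R/(1 + COP_R) = 309.00 × 19.8/(1 + 19.8) = 294 K.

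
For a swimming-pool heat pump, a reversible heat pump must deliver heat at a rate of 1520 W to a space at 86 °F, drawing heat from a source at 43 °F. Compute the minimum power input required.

Ẇ_in ≈ 120 W

T_H = 86 °F → (86 − 32) × 5/9 = 30.00 °C = 303.15 K.
T_C = 43 °F → (43 − 32) × 5/9 = 6.11 °C = 279.26 K.
Reversible heating COP: COP_HP = T_H/(T_H − T_C) = 303.15/23.89 = 12.6900.
W = Q_H/COP_HP = 1520/12.6900 = 120 W.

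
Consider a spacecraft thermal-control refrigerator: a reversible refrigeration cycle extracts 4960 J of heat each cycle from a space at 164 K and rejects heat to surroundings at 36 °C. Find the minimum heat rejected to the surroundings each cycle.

Q_H ≈ 9350 J

T_H = 36 °C → 36 + 273.15 = 309.15 K.
For a reversible cycle Q_H/Q_C = T_H/T_C, so Q_H = Q_C·T_H/T_C = 4960 × 309.15/164.00 = 9350 J.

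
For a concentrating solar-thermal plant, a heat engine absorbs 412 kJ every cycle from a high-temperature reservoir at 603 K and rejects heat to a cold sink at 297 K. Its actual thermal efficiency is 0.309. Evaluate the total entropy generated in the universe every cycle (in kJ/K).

W = η·Q_H = 0.309 × 412 = 127.3 kJ, so Q_C = Q_H − W = 284.7 kJ.
The hot reservoir loses entropy Q_H/T_H = 412/603.00 = 0.6833 kJ/K; the cold reservoir gains Q_C/T_C = 284.7/297.00 = 0.9586 kJ/K.
ΔS_univ = −Q_H/T_H + Q_C/T_C = 0.2753 kJ/K (> 0, since η = 0.309 < η_Carnot = 0.507).

ΔS_univ ≈ 0.2753 kJ/K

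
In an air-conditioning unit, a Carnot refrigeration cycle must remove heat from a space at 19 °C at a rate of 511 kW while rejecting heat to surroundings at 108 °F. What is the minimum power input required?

T_H = 108 °F → (108 − 32) × 5/9 = 42.22 °C = 315.37 K.
T_C = 19 °C → 19 + 273.15 = 292.15 K.
Carnot COP: COP_R = T_C/(T_H − T_C) = 292.15/23.22 = 12.5806.
W = Q_C/COP_R = 511/12.5806 = 40.6 kW.

Ẇ_in ≈ 40.6 kW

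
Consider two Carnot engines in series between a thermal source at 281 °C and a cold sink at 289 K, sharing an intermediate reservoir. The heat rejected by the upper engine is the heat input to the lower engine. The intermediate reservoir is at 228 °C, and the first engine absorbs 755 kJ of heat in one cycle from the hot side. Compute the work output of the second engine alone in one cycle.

T_H = 281 °C → 281 + 273.15 = 554.15 K.
T_m = 228 °C → 228 + 273.15 = 501.15 K.
Heat entering the second stage: Q_m = Q_H·(T_m/T_H) = 755 × 501.15/554.15 = 683 kJ.
Second-stage efficiency η₂ = 1 − T_C/T_m = 1 − 289.00/501.15 = 0.4233, so W₂ = η₂·Q_m = 289 kJ.

W₂ ≈ 289 kJ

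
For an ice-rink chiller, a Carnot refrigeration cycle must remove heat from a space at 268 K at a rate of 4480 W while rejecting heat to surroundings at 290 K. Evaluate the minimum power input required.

COP_R = T_C/(T_H − T_C) = 268.00/22.00 = 12.1818.
W = Q_C/COP_R = 4480/12.1818 = 368 W.

Ẇ_in ≈ 368 W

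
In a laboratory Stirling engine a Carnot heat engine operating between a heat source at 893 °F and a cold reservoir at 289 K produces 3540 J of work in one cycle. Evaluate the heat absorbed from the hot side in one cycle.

T_H = 893 °F → (893 − 32) × 5/9 = 478.33 °C = 751.48 K.
The Carnot efficiency is η = 1 − T_C/T_H = 1 − 289.00/751.48 = 0.6154.
Q_H = W/η = 3540/0.6154 = 5750 J.

Q_H ≈ 5750 J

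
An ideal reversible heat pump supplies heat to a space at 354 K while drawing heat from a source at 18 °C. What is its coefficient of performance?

COP_HP ≈ 5.63

T_C = 18 °C → 18 + 273.15 = 291.15 K.
For a reversible heat pump, COP_HP = T_H/(T_H − T_C) = 354.00/(354.00 − 291.15) = 5.63.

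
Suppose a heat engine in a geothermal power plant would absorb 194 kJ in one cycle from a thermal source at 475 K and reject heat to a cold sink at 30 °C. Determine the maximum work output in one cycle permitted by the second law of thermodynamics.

T_C = 30 °C → 30 + 273.15 = 303.15 K.
The upper bound on efficiency is η_max = 1 − T_C/T_H = 1 − 303.15/475.00 = 0.3618.
W_max = η_max · Q_H = 0.3618 × 194 = 70.2 kJ.

W_max ≈ 70.2 kJ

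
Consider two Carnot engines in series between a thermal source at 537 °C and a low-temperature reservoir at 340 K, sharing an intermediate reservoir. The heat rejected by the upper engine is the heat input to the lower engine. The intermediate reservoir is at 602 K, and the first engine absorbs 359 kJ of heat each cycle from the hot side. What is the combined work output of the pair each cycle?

W_total ≈ 208 kJ

T_H = 537 °C → 537 + 273.15 = 810.15 K.
Two reversible stages in series are equivalent to a single Carnot engine between T_H and T_C, so η_total = 1 − T_C/T_H = 1 − 340.00/810.15 = 0.5803.
W_total = η_total · Q_H = 0.5803 × 359 = 208 kJ.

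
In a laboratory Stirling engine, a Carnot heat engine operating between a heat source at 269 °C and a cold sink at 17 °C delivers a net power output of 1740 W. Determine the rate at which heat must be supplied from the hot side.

Q̇_H ≈ 3740 W

T_H = 269 °C → 269 + 273.15 = 542.15 K.
T_C = 17 °C → 17 + 273.15 = 290.15 K.
The Carnot efficiency is η = 1 − T_C/T_H = 1 − 290.15/542.15 = 0.4648.
Q_H = W/η = 1740/0.4648 = 3740 W.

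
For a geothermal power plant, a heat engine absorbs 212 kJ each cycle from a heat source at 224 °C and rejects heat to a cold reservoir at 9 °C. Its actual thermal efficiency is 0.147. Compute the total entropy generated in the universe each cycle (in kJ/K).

T_H = 224 °C → 224 + 273.15 = 497.15 K.
T_C = 9 °C → 9 + 273.15 = 282.15 K.
W = η·Q_H = 0.147 × 212 = 31.16 kJ, so Q_C = Q_H − W = 180.8 kJ.
Reservoir entropy changes: ΔS_H = −Q_H/T_H = −212/497.15 = -0.4264 kJ/K and ΔS_C = +Q_C/T_C = 180.8/282.15 = 0.6409 kJ/K.
ΔS_univ = −Q_H/T_H + Q_C/T_C = 0.214 kJ/K (> 0, since η = 0.147 < η_Carnot = 0.432).

ΔS_univ ≈ 0.214 kJ/K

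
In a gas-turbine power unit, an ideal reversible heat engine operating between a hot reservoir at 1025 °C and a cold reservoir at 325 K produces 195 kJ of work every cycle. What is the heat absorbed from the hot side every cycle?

Q_H ≈ 260 kJ

T_H = 1025 °C → 1025 + 273.15 = 1298.15 K.
The Carnot efficiency is η = 1 − T_C/T_H = 1 − 325.00/1298.15 = 0.7496.
Q_H = W/η = 195/0.7496 = 260 kJ.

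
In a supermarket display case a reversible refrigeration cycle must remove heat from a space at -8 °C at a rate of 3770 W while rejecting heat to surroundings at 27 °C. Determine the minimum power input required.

Ẇ_in ≈ 498 W

T_H = 27 °C → 27 + 273.15 = 300.15 K.
T_C = -8 °C → -8 + 273.15 = 265.15 K.
For a reversible refrigerator, COP_R = T_C/(T_H − T_C) = 265.15/35.00 = 7.5757.
W = Q_C/COP_R = 3770/7.5757 = 498 W.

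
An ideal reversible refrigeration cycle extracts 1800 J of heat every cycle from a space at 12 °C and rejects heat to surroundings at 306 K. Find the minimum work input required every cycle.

W_in ≈ 132 J

T_C = 12 °C → 12 + 273.15 = 285.15 K.
For a reversible refrigerator, COP_R = T_C/(T_H − T_C) = 285.15/20.85 = 13.6763.
W = Q_C/COP_R = 1800/13.6763 = 132 J.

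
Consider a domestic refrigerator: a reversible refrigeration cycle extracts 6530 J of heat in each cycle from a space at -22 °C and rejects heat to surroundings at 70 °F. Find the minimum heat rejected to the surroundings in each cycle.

Q_H ≈ 7650 J

T_H = 70 °F → (70 − 32) × 5/9 = 21.11 °C = 294.26 K.
T_C = -22 °C → -22 + 273.15 = 251.15 K.
For a reversible cycle Q_H/Q_C = T_H/T_C, so Q_H = Q_C·T_H/T_C = 6530 × 294.26/251.15 = 7650 J.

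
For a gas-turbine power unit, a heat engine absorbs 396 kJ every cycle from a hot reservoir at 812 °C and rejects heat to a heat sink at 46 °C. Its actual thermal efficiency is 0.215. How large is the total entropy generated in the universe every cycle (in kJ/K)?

T_H = 812 °C → 812 + 273.15 = 1085.15 K.
T_C = 46 °C → 46 + 273.15 = 319.15 K.
W = η·Q_H = 0.215 × 396 = 85.14 kJ, so Q_C = Q_H − W = 310.9 kJ.
Entropy balance on the reservoirs: −Q_H/T_H = -0.3649 kJ/K, +Q_C/T_C = 0.9740 kJ/K.
ΔS_univ = −Q_H/T_H + Q_C/T_C = 0.6091 kJ/K (> 0, since η = 0.215 < η_Carnot = 0.706).

ΔS_univ ≈ 0.6091 kJ/K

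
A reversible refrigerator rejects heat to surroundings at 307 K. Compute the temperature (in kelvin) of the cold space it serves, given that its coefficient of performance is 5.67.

T_C ≈ 261 K

COP_R = T_C/(T_H − T_C) ⇒ T_C = T_H·COP_R/(1 + COP_R) = 307.00 × 5.67/(1 + 5.67) = 261 K.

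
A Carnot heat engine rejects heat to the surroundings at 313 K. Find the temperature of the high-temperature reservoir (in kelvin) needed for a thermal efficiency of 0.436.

From η = 1 − T_C/T_H, solving for T_H gives T_H = T_C/(1 − η) = 313.00/(1 − 0.436) = 555 K.

T_H ≈ 555 K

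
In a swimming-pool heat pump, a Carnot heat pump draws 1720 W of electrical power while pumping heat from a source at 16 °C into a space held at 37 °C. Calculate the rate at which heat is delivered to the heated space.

T_H = 37 °C → 37 + 273.15 = 310.15 K.
T_C = 16 °C → 16 + 273.15 = 289.15 K.
Reversible heating COP: COP_HP = T_H/(T_H − T_C) = 310.15/21.00 = 14.7690.
Q_H = COP_HP · W = 14.7690 × 1720 = 25400 W.

Q̇_H ≈ 25400 W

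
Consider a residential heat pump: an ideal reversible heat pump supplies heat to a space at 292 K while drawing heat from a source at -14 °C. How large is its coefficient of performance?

T_C = -14 °C → -14 + 273.15 = 259.15 K.
For a reversible heat pump, COP_HP = T_H/(T_H − T_C) = 292.00/(292.00 − 259.15) = 8.89.

COP_HP ≈ 8.89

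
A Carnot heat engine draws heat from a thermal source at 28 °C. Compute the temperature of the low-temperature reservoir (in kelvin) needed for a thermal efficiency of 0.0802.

T_C ≈ 277 K

T_H = 28 °C → 28 + 273.15 = 301.15 K.
From η = 1 − T_C/T_H, T_C = T_H·(1 − η) = 301.15 × (1 − 0.0802) = 277 K.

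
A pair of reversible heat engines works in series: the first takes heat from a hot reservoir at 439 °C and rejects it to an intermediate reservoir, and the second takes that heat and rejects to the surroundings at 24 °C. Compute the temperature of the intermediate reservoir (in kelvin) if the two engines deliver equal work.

T_m ≈ 505 K

T_H = 439 °C → 439 + 273.15 = 712.15 K.
T_C = 24 °C → 24 + 273.15 = 297.15 K.
For reversible stages Q_m = Q_H·(T_m/T_H). Setting W₁ = Q_H(1 − T_m/T_H) equal to W₂ = Q_m(1 − T_C/T_m) = Q_H·(T_m − T_C)/T_H gives T_H − T_m = T_m − T_C, so T_m = (T_H + T_C)/2 = (712.15 + 297.15)/2 = 505 K.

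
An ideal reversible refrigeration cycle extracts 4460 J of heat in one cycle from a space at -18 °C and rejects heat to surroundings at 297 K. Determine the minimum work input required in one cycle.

W_in ≈ 732 J

T_C = -18 °C → -18 + 273.15 = 255.15 K.
Carnot COP: COP_R = T_C/(T_H − T_C) = 255.15/41.85 = 6.0968.
W = Q_C/COP_R = 4460/6.0968 = 732 J.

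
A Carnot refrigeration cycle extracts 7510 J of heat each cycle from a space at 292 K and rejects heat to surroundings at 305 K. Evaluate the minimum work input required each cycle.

Carnot COP: COP_R = T_C/(T_H − T_C) = 292.00/13.00 = 22.4615.
W = Q_C/COP_R = 7510/22.4615 = 334.3 J.

W_in ≈ 334.3 J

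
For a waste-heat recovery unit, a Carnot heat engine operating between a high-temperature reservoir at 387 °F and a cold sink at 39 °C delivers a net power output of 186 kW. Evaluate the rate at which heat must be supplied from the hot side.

Q̇_H ≈ 553.0 kW

T_H = 387 °F → (387 − 32) × 5/9 = 197.22 °C = 470.37 K.
T_C = 39 °C → 39 + 273.15 = 312.15 K.
Since the cycle is reversible, η = 1 − T_C/T_H = 1 − 312.15/470.37 = 0.3364.
Q_H = W/η = 186/0.3364 = 553.0 kW.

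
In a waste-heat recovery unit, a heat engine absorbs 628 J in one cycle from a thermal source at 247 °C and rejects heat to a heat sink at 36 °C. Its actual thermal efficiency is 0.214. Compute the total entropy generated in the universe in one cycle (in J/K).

T_H = 247 °C → 247 + 273.15 = 520.15 K.
T_C = 36 °C → 36 + 273.15 = 309.15 K.
W = η·Q_H = 0.214 × 628 = 134.4 J, so Q_C = Q_H − W = 493.6 J.
Entropy balance on the reservoirs: −Q_H/T_H = -1.207 J/K, +Q_C/T_C = 1.597 J/K.
ΔS_univ = −Q_H/T_H + Q_C/T_C = 0.389 J/K (> 0, since η = 0.214 < η_Carnot = 0.406).

ΔS_univ ≈ 0.389 J/K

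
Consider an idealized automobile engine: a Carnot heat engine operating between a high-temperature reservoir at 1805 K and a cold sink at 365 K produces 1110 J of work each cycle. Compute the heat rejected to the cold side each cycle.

The Carnot efficiency is η = 1 − T_C/T_H = 1 − 365.00/1805.00 = 0.7978.
Since Q_C/Q_H = T_C/T_H and Q_H = W/η, Q_C = W·T_C/(T_H − T_C) = 1110 × 365.00/1440.00 = 281 J.

Q_C ≈ 281 J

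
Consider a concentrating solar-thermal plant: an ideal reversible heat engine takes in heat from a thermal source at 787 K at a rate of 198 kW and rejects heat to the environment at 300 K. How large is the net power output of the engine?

η_rev = 1 − T_C/T_H = 1 − 300.00/787.00 = 0.6188.
W = η·Q_H = 0.6188 × 198 = 122.5 kW.

Ẇ ≈ 122.5 kW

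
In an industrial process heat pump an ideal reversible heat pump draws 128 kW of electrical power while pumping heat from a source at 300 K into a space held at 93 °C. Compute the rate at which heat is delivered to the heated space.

Q̇_H ≈ 708.5 kW

T_H = 93 °C → 93 + 273.15 = 366.15 K.
COP_HP = T_H/(T_H − T_C) = 366.15/66.15 = 5.5351.
Q_H = COP_HP · W = 5.5351 × 128 = 708.5 kW.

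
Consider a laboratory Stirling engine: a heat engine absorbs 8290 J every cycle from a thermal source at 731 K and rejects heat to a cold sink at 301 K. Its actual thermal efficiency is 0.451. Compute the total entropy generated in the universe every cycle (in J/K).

ΔS_univ ≈ 3.78 J/K

W = η·Q_H = 0.451 × 8290 = 3739 J, so Q_C = Q_H − W = 4551 J.
The hot reservoir loses entropy Q_H/T_H = 8290/731.00 = 11.34 J/K; the cold reservoir gains Q_C/T_C = 4551/301.00 = 15.12 J/K.
ΔS_univ = −Q_H/T_H + Q_C/T_C = 3.78 J/K (> 0, since η = 0.451 < η_Carnot = 0.588).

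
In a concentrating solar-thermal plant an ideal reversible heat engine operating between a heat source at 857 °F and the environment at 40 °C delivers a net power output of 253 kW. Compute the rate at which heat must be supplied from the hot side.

T_H = 857 °F → (857 − 32) × 5/9 = 458.33 °C = 731.48 K.
T_C = 40 °C → 40 + 273.15 = 313.15 K.
η_rev = 1 − T_C/T_H = 1 − 313.15/731.48 = 0.5719.
Q_H = W/η = 253/0.5719 = 442 kW.

Q̇_H ≈ 442 kW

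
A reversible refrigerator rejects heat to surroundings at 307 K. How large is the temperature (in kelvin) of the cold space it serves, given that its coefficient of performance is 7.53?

T_C ≈ 271.0 K

COP_R = T_C/(T_H − T_C) ⇒ T_C = T_H·COP_R/(1 + COP_R) = 307.00 × 7.53/(1 + 7.53) = 271.0 K.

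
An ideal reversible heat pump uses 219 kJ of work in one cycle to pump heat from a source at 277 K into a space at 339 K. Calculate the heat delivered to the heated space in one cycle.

COP_HP = T_H/(T_H − T_C) = 339.00/62.00 = 5.4677.
Q_H = COP_HP · W = 5.4677 × 219 = 1200 kJ.

Q_H ≈ 1200 kJ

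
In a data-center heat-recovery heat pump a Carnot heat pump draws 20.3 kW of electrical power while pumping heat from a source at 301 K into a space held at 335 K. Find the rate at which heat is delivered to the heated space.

Q̇_H ≈ 200 kW

COP_HP = T_H/(T_H − T_C) = 335.00/34.00 = 9.8529.
Q_H = COP_HP · W = 9.8529 × 20.3 = 200 kW.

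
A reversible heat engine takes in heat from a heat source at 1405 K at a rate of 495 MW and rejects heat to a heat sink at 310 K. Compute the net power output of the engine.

η_rev = 1 − T_C/T_H = 1 − 310.00/1405.00 = 0.7794.
W = η·Q_H = 0.7794 × 495 = 385.8 MW.

Ẇ ≈ 385.8 MW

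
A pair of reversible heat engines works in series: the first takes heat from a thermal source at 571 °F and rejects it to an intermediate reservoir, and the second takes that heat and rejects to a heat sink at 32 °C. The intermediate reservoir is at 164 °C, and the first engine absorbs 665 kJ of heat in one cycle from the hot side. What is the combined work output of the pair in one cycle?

W_total ≈ 310.6 kJ

T_H = 571 °F → (571 − 32) × 5/9 = 299.44 °C = 572.59 K.
T_C = 32 °C → 32 + 273.15 = 305.15 K.
Two reversible stages in series are equivalent to a single Carnot engine between T_H and T_C, so η_total = 1 − T_C/T_H = 1 − 305.15/572.59 = 0.4671.
W_total = η_total · Q_H = 0.4671 × 665 = 310.6 kJ.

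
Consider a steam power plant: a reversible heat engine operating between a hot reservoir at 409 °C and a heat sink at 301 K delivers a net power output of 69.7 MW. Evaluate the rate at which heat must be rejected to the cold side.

Q̇_C ≈ 55.0 MW

T_H = 409 °C → 409 + 273.15 = 682.15 K.
η_rev = 1 − T_C/T_H = 1 − 301.00/682.15 = 0.5587.
Since Q_C/Q_H = T_C/T_H and Q_H = W/η, Q_C = W·T_C/(T_H − T_C) = 69.7 × 301.00/381.15 = 55.0 MW.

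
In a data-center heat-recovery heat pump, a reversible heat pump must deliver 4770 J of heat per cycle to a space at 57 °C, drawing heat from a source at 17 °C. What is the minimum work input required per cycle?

T_H = 57 °C → 57 + 273.15 = 330.15 K.
T_C = 17 °C → 17 + 273.15 = 290.15 K.
Reversible heating COP: COP_HP = T_H/(T_H − T_C) = 330.15/40.00 = 8.2538.
W = Q_H/COP_HP = 4770/8.2538 = 577.9 J.

W_in ≈ 577.9 J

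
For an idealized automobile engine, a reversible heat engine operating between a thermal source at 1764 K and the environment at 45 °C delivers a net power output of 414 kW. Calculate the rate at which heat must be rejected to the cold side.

Q̇_C ≈ 91.1 kW

T_C = 45 °C → 45 + 273.15 = 318.15 K.
Since the cycle is reversible, η = 1 − T_C/T_H = 1 − 318.15/1764.00 = 0.8196.
Since Q_C/Q_H = T_C/T_H and Q_H = W/η, Q_C = W·T_C/(T_H − T_C) = 414 × 318.15/1445.85 = 91.1 kW.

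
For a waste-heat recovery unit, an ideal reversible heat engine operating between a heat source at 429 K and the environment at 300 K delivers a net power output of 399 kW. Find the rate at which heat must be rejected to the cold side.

For a reversible engine, η = 1 − T_C/T_H = 1 − 300.00/429.00 = 0.3007.
Since Q_C/Q_H = T_C/T_H and Q_H = W/η, Q_C = W·T_C/(T_H − T_C) = 399 × 300.00/129.00 = 928 kW.

Q̇_C ≈ 928 kW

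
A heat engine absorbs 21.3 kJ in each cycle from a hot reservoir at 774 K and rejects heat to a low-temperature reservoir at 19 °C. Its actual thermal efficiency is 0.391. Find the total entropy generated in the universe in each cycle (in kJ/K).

T_C = 19 °C → 19 + 273.15 = 292.15 K.
W = η·Q_H = 0.391 × 21.3 = 8.328 kJ, so Q_C = Q_H − W = 12.97 kJ.
Reservoir entropy changes: ΔS_H = −Q_H/T_H = −21.3/774.00 = -0.02752 kJ/K and ΔS_C = +Q_C/T_C = 12.97/292.15 = 0.04440 kJ/K.
ΔS_univ = −Q_H/T_H + Q_C/T_C = 0.01688 kJ/K (> 0, since η = 0.391 < η_Carnot = 0.623).

ΔS_univ ≈ 0.01688 kJ/K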